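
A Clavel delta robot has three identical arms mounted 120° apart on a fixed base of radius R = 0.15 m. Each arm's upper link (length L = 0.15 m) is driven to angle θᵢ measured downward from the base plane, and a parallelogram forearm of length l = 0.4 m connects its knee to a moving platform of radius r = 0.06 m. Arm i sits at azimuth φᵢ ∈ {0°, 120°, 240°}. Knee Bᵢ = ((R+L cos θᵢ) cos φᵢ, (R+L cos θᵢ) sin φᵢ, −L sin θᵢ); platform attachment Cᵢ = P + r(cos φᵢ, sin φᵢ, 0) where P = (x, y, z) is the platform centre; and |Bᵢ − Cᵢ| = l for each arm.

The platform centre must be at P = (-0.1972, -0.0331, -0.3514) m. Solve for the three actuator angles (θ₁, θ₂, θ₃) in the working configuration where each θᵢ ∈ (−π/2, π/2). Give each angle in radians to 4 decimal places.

θ₁ = 1.2215, θ₂ = 0.2619, θ₃ = -0.0002

arm 1 (φ=0.0°): x'=-0.1972, y'=-0.0331
  e−x'=0.2872;  (l²−L²−(e−x')²−y'²−z²)/2L = -0.2319
  θ1 = atan2(B,A) + arccos(C/0.4538) = 1.2215
arm 2 (φ=120.0°): x'=0.0699, y'=0.1873
  A cos θ + B sin θ = C:  0.0201·cos θ + -0.3514·sin θ = -0.0716
  γ=atan2(-0.3514,0.0201)=-1.5138;  ψ=arccos(-0.2034)=1.7756;  θ2=γ+ψ≈0.2619
φ3=240.0° → target in arm frame (0.1273, -0.1542)
  A=-0.0373, B=-0.3514, C=(l²−L²−A²−y'²−z²)/(2L)=-0.0372
  θ3 = atan2(B,A) + arccos(C/0.3534) = -0.0002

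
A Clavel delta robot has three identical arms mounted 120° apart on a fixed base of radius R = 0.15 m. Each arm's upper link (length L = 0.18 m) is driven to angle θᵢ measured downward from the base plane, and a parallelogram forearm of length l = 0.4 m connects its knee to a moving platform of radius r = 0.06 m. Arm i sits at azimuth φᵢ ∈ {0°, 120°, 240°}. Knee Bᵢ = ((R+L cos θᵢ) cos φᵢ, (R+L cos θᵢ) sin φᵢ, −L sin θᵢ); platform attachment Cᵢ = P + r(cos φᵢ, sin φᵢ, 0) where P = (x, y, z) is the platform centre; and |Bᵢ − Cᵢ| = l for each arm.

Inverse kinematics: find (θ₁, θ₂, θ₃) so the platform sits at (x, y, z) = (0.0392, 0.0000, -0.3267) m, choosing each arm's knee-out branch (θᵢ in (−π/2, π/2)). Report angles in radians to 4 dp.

φ1=0.0° → target in arm frame (0.0392, 0.0000)
  A cos θ + B sin θ = C:  0.0508·cos θ + -0.3267·sin θ = 0.0508
  √(A²+B²)=0.3306;  θ1 = -1.4165+1.4166 ≈ 0.0000
rotate P by −φ2: (-0.0196, -0.0339, -0.3267)
  A=0.1096, B=-0.3267, C=(l²−L²−A²−y'²−z²)/(2L)=0.0214
  θ2 = atan2(B,A) + arccos(C/0.3446) = 0.2615
φ3=240.0° → target in arm frame (-0.0196, 0.0339)
  e−x'=0.1096;  (l²−L²−(e−x')²−y'²−z²)/2L = 0.0214
  θ3 = atan2(B,A) + arccos(C/0.3446) = 0.2615

θ₁ = 0.0000, θ₂ = 0.2615, θ₃ = 0.2615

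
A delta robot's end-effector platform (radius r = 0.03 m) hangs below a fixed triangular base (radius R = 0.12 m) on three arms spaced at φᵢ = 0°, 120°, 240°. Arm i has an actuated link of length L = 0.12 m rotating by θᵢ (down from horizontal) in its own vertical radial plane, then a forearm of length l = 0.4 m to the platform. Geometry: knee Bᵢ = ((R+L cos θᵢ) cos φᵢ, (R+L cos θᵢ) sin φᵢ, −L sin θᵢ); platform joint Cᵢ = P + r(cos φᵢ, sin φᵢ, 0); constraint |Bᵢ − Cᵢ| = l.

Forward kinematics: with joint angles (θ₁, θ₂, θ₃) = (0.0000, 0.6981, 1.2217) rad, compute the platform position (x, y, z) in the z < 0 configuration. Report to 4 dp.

(0.1504, 0.0819, -0.3870)

O1 = (0.2100·cos0.0°, 0.2100·sin0.0°, 0.0000) = (0.2100, 0.0000, 0.0000)
arm 2 at φ=120.0°: e+L cos θ2 = 0.1819;  O2 = (-0.0910, 0.1576, -0.0771)
φ3=240.0°: virtual centre (-0.0655, -0.1135, -0.1128), radius l
subtract pairs → two planes through P
linear system: -0.6019x+0.3151y = -0.0051−-0.1543z; -0.5510x+-0.2270y = -0.0142−-0.2255z
Cramer: x(z) = 0.0181-0.3419z;  y(z) = 0.0186-0.1635z
sphere 1 gives Az²+Bz+C=0 with A=1.1436, B=0.1251, C=-0.1228;  B²−4AC=0.5776;  roots -0.3870, 0.2776;  negative root z = -0.3870
x = 0.1504, y = 0.0819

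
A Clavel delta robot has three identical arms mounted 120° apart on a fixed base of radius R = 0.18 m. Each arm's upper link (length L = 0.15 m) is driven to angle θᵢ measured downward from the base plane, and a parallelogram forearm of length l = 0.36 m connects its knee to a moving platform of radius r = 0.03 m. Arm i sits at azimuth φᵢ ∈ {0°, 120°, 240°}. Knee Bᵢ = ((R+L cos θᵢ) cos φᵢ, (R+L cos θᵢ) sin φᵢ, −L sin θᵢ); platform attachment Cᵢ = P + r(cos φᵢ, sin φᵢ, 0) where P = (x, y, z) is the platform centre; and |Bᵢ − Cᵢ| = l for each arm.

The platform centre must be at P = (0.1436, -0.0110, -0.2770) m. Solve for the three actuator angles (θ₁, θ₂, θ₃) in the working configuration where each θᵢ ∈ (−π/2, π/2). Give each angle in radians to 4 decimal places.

rotate P by −φ1: (0.1436, -0.0110, -0.2770)
  e−x'=0.0064;  (l²−L²−(e−x')²−y'²−z²)/2L = 0.1007
  θ1 = atan2(B,A) + arccos(C/0.2771) = -0.3488
φ2=120.0° → target in arm frame (-0.0813, -0.1189)
  A cos θ + B sin θ = C:  0.2313·cos θ + -0.2770·sin θ = -0.1242
  θ2 = atan2(B,A) + arccos(C/0.3609) = 1.0472
arm 3 (φ=240.0°): x'=-0.0623, y'=0.1299
  A cos θ + B sin θ = C:  0.2123·cos θ + -0.2770·sin θ = -0.1052
  θ3 = atan2(B,A) + arccos(C/0.3490) = 0.9600

θ₁ = -0.3488, θ₂ = 1.0472, θ₃ = 0.9600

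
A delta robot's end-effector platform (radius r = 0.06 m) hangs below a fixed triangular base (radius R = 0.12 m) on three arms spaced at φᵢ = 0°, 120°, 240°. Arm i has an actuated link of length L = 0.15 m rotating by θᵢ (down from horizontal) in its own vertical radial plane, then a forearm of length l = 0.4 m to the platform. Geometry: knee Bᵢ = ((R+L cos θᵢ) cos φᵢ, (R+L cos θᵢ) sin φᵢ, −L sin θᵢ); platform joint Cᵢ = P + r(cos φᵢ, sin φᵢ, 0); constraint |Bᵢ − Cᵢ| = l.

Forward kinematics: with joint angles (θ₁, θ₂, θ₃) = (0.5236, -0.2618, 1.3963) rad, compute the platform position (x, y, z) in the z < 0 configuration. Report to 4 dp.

(0.0390, 0.2760, -0.3221)

O1 = (0.1899·cos0.0°, 0.1899·sin0.0°, -0.0750) = (0.1899, 0.0000, -0.0750)
O2 = (0.2049·cos120.0°, 0.2049·sin120.0°, 0.0388) = (-0.1024, 0.1774, 0.0388)
arm 3 at φ=240.0°: ρ3 = 0.0860;  O3 = (-0.0430, -0.0745, -0.1477)
eliminate P² terms by subtracting sphere 1 from 2 and 3
linear system: -0.5847x+0.3549y = 0.0018−0.2276z; -0.4658x+-0.1490y = -0.0125−-0.1454z
Cramer: x(z) = 0.0165-0.0701z;  y(z) = 0.0322-0.7569z
into |P−O₁|² = l²: 1.5778z² + 0.1256z + -0.1233 = 0;  Δ = 0.7937;  z = -0.3221 or 0.2425 → z<0 root = -0.3221
x = 0.0390, y = 0.2760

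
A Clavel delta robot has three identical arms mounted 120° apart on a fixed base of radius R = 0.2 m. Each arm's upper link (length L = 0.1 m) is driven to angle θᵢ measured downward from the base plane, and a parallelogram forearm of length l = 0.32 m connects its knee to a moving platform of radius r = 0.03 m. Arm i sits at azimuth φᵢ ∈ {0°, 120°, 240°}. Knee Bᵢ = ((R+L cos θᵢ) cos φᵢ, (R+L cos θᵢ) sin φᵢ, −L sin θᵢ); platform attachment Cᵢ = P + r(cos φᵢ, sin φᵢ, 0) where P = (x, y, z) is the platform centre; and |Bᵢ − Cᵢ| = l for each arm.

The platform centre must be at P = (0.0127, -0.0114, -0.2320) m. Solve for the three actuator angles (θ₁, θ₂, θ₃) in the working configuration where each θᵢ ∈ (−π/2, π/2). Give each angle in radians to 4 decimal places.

θ₁ = 0.3489, θ₂ = 0.6113, θ₃ = 0.4360

φ1=0.0° → target in arm frame (0.0127, -0.0114)
  e−x'=0.1573;  (l²−L²−(e−x')²−y'²−z²)/2L = 0.0685
  √(A²+B²)=0.2803;  θ1 = -0.9750+1.3239 ≈ 0.3489
φ2=120.0° → target in arm frame (-0.0162, -0.0053)
  e−x'=0.1862;  (l²−L²−(e−x')²−y'²−z²)/2L = 0.0193
  θ2 = atan2(B,A) + arccos(C/0.2975) = 0.6113
φ3=240.0° → target in arm frame (0.0035, 0.0167)
  e−x'=0.1665;  (l²−L²−(e−x')²−y'²−z²)/2L = 0.0529
  θ3 = atan2(B,A) + arccos(C/0.2855) = 0.4360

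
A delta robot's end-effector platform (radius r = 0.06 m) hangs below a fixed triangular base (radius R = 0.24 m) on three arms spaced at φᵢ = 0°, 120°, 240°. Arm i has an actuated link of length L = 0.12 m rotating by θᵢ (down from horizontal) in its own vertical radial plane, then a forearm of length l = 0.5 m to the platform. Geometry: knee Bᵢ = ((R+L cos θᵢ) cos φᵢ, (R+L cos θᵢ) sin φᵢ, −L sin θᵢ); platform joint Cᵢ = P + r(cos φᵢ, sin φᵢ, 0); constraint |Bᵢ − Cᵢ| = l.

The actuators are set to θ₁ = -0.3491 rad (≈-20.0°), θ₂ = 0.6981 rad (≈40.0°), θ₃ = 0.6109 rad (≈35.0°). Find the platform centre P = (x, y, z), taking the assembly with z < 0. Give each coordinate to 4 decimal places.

arm 1 at φ=0.0°: (R−r)+L cos θ1 = 0.2928;  S1 = (0.2928, 0.0000, 0.0410)
arm 2 at φ=120.0°: (R−r)+L cos θ2 = 0.2719;  S2 = (-0.1360, 0.2355, -0.0771)
φ3=240.0°: virtual centre (-0.1391, -0.2410, -0.0688), radius l
subtract pairs → two planes through P
plane₁₂: -0.8575x+0.4710y+-0.2364z = -0.0075
det = 0.8202;  x = 0.0074+-0.2651z,  y = -0.0025+0.0192z
quadratic in z: (1.0707)z²+(0.0691)z+(-0.1669)=0, √Δ=0.8482 → z ∈ {-0.4284, 0.3638}; z = -0.4284 (taking z<0)
x = 0.1210, y = -0.0107

(0.1210, -0.0107, -0.4284)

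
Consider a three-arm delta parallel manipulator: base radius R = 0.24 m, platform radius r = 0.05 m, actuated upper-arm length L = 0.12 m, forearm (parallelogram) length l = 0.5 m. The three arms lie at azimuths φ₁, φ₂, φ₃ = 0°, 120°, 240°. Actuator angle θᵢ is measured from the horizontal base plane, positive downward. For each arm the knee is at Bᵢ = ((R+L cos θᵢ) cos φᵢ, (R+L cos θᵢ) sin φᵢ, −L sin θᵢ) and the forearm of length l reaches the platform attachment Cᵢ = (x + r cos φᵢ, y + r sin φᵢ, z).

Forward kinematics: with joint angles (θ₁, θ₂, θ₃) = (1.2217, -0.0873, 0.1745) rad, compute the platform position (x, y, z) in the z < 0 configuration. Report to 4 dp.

(-0.1574, 0.0252, -0.4266)

arm 1 at φ=0.0°: (R−r)+L cos θ1 = 0.2310;  O1 = (0.2310, 0.0000, -0.1128)
φ2=120.0°: virtual centre (-0.1548, 0.2681, 0.0105), radius l
O3 = (0.3082·cos240.0°, 0.3082·sin240.0°, -0.0208) = (-0.1541, -0.2669, -0.0208)
|O₂|²−|O₁|² = 0.0298;  |O₃|²−|O₁|² = 0.0293
linear system: -0.7716x+0.5361y = 0.0298−0.2464z; -0.7703x+-0.5338y = 0.0293−0.1839z
Cramer: x(z) = -0.0384+0.2790z;  y(z) = 0.0004-0.0581z
sphere 1 gives Az²+Bz+C=0 with A=1.0812, B=0.0752, C=-0.1647;  B²−4AC=0.7180;  roots -0.4266, 0.3571;  negative root z = -0.4266
x = -0.1574, y = 0.0252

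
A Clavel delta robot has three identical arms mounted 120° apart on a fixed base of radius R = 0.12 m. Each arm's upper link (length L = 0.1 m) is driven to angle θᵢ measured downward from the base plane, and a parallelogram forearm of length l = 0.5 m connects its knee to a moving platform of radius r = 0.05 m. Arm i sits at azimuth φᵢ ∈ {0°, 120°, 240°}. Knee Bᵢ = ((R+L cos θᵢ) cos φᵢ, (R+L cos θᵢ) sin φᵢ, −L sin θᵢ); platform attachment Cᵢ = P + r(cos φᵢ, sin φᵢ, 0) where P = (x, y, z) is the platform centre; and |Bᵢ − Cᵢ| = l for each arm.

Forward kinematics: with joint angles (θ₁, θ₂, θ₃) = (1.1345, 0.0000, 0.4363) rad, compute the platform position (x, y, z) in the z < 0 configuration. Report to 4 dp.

(-0.1898, 0.0704, -0.4828)

arm 1 at φ=0.0°: (R−r)+L cos θ1 = 0.1123;  centre 1 = (0.1123, 0.0000, -0.0906)
φ2=120.0°: virtual centre (-0.0850, 0.1472, 0.0000), radius l
arm 3 at φ=240.0°: (R−r)+L cos θ3 = 0.1606;  centre 3 = (-0.0803, -0.1391, -0.0423)
subtract pairs → two planes through P
plane₁₂: -0.3945x+0.2944y+0.1813z = 0.0081
det = 0.2232;  x = -0.0190+0.3536z,  y = 0.0020+-0.1418z
quadratic in z: (1.1452)z²+(0.0879)z+(-0.2245)=0, √Δ=1.0180 → z ∈ {-0.4828, 0.4061}; z = -0.4828 (taking z<0)
x = -0.1898, y = 0.0704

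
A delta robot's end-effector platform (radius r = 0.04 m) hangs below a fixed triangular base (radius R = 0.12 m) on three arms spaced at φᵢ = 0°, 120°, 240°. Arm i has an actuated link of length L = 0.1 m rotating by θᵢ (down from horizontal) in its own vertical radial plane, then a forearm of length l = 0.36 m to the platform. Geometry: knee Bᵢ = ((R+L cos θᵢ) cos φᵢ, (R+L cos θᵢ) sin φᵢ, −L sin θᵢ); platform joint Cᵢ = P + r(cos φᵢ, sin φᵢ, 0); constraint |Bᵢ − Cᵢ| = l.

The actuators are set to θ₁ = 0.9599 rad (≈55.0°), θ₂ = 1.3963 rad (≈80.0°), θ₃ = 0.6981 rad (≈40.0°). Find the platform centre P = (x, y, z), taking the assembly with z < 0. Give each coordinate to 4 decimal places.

arm 1 at φ=0.0°: ρ1 = 0.1374;  centre 1 = (0.1374, 0.0000, -0.0819)
φ2=120.0°: virtual centre (-0.0487, 0.0843, -0.0985), radius l
centre 3 = (0.1566·cos240.0°, 0.1566·sin240.0°, -0.0643) = (-0.0783, -0.1356, -0.0643)
subtract pairs → two planes through P
linear system: -0.3721x+0.1686y = -0.0064−-0.0331z; -0.4313x+-0.2713y = 0.0031−0.0353z
Cramer: x(z) = 0.0070-0.0175z;  y(z) = -0.0225+0.1579z
quadratic in z: (1.0252)z²+(0.1613)z+(-0.1054)=0, √Δ=0.6769 → z ∈ {-0.4088, 0.2515}; z = -0.4088 (taking z<0)
x = 0.0142, y = -0.0870

(0.0142, -0.0870, -0.4088)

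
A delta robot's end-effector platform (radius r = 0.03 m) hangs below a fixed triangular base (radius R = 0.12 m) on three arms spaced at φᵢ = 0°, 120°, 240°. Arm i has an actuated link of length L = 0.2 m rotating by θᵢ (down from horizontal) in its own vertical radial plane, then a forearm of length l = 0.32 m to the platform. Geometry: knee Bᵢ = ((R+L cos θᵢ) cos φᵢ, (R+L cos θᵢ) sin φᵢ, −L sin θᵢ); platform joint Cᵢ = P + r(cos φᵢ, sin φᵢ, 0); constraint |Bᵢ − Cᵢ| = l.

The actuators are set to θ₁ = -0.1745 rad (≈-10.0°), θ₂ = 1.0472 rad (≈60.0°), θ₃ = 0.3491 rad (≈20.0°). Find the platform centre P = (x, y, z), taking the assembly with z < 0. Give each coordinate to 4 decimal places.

(0.1013, -0.0852, -0.2116)

S1 = (0.2870·cos0.0°, 0.2870·sin0.0°, 0.0347) = (0.2870, 0.0000, 0.0347)
φ2=120.0°: virtual centre (-0.0950, 0.1645, -0.1732), radius l
S3 = (0.2779·cos240.0°, 0.2779·sin240.0°, -0.0684) = (-0.1390, -0.2407, -0.0684)
eliminate P² terms by subtracting sphere 1 from 2 and 3
plane₁₂: -0.7639x+0.3291y+-0.4159z = -0.0175
Cramer: x(z) = 0.0138-0.4136z;  y(z) = -0.0210+0.3035z
sphere 1 gives Az²+Bz+C=0 with A=1.2632, B=0.1438, C=-0.0261;  B²−4AC=0.1527;  roots -0.2116, 0.0978;  negative root z = -0.2116
x = 0.1013, y = -0.0852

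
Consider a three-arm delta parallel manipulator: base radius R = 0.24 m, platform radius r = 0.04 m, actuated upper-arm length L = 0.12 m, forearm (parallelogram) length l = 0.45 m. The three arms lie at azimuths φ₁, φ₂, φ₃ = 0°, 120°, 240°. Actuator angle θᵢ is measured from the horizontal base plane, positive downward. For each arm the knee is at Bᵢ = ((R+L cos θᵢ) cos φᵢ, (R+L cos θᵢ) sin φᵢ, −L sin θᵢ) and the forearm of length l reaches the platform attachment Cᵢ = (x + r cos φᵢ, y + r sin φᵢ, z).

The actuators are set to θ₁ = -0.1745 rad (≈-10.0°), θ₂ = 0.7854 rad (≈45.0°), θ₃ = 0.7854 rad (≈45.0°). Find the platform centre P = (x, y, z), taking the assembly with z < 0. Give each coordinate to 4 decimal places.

(0.1000, 0.0000, -0.3727)

φ1=0.0°: virtual centre (0.3182, 0.0000, 0.0208), radius l
φ2=120.0°: virtual centre (-0.1424, 0.2467, -0.0849), radius l
centre 3 = (0.2849·cos240.0°, 0.2849·sin240.0°, -0.0849) = (-0.1424, -0.2467, -0.0849)
eliminate P² terms by subtracting sphere 1 from 2 and 3
[-0.9212 0.4934 -0.2114]·P = -0.0133;  [-0.9212 -0.4934 -0.2114]·P = -0.0133
det = 0.9090;  x = 0.0145+-0.2295z,  y = 0.0000+0.0000z
sphere 1 gives Az²+Bz+C=0 with A=1.0526, B=0.0977, C=-0.1098;  B²−4AC=0.4720;  roots -0.3727, 0.2799;  negative root z = -0.3727
x = 0.1000, y = 0.0000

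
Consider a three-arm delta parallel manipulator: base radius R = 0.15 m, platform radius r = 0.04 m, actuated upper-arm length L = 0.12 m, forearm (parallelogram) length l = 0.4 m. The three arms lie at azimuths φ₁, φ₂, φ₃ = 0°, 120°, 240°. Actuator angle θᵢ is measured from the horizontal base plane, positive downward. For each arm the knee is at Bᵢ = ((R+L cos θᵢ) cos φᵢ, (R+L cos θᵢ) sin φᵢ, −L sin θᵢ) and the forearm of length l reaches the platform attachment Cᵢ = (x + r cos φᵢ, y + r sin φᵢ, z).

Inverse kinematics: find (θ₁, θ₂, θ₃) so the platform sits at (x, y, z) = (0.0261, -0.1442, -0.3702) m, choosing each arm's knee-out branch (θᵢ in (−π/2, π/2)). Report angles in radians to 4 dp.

rotate P by −φ1: (0.0261, -0.1442, -0.3702)
  A cos θ + B sin θ = C:  0.0839·cos θ + -0.3702·sin θ = -0.0803
  γ=atan2(-0.3702,0.0839)=-1.3479;  ψ=arccos(-0.2116)=1.7841;  θ1=γ+ψ≈0.4361
φ2=120.0° → target in arm frame (-0.1379, 0.0495)
  A cos θ + B sin θ = C:  0.2479·cos θ + -0.3702·sin θ = -0.2307
  γ=atan2(-0.3702,0.2479)=-0.9807;  ψ=arccos(-0.5178)=2.1151;  θ2=γ+ψ≈1.1344
arm 3 (φ=240.0°): x'=0.1118, y'=0.0947
  e−x'=-0.0018;  (l²−L²−(e−x')²−y'²−z²)/2L = -0.0018
  γ=atan2(-0.3702,-0.0018)=-1.5757;  ψ=arccos(-0.0047)=1.5755;  θ3=γ+ψ≈-0.0002

θ₁ = 0.4361, θ₂ = 1.1344, θ₃ = -0.0002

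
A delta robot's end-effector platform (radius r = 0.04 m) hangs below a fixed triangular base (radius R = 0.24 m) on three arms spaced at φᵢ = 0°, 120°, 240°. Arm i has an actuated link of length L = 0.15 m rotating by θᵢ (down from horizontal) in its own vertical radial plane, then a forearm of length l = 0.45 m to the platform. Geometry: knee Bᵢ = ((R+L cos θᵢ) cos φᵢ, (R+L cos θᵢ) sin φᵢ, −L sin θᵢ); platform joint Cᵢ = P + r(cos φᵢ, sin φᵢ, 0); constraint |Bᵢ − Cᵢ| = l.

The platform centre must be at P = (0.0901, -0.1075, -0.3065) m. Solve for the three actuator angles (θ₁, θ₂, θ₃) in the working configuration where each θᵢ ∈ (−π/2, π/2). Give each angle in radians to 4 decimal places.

θ₁ = -0.3490, θ₂ = 1.0469, θ₃ = -0.0002

φ1=0.0° → target in arm frame (0.0901, -0.1075)
  A cos θ + B sin θ = C:  0.1099·cos θ + -0.3065·sin θ = 0.2081
  θ1 = atan2(B,A) + arccos(C/0.3256) = -0.3490
arm 2 (φ=120.0°): x'=-0.1381, y'=-0.0243
  e−x'=0.3381;  (l²−L²−(e−x')²−y'²−z²)/2L = -0.0963
  θ2 = atan2(B,A) + arccos(C/0.4564) = 1.0469
rotate P by −φ3: (0.0480, 0.1318, -0.3065)
  e−x'=0.1520;  (l²−L²−(e−x')²−y'²−z²)/2L = 0.1520
  θ3 = atan2(B,A) + arccos(C/0.3421) = -0.0002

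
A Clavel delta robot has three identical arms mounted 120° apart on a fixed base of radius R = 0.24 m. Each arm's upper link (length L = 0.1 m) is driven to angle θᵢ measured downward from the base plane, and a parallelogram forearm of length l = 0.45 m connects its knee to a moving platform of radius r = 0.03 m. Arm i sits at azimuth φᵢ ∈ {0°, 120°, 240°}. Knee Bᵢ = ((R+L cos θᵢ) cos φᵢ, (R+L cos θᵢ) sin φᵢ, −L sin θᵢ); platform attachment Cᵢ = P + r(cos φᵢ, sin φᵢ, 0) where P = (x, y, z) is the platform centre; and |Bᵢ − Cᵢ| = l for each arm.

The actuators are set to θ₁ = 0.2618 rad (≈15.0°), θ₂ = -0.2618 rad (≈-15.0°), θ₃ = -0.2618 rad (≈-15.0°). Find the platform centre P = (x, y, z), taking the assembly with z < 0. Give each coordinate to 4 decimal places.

arm 1 at φ=0.0°: e+L cos θ1 = 0.3066;  S1 = (0.3066, 0.0000, -0.0259)
S2 = (0.3066·cos120.0°, 0.3066·sin120.0°, 0.0259) = (-0.1533, 0.2655, 0.0259)
S3 = (0.3066·cos240.0°, 0.3066·sin240.0°, 0.0259) = (-0.1533, -0.2655, 0.0259)
eliminate P² terms by subtracting sphere 1 from 2 and 3
linear system: -0.9198x+0.5310y = 0.0000−0.1035z; -0.9198x+-0.5310y = 0.0000−0.1035z
det = 0.9769;  x = 0.0000+0.1126z,  y = 0.0000+0.0000z
sphere 1 gives Az²+Bz+C=0 with A=1.0127, B=-0.0173, C=-0.1078;  B²−4AC=0.4371;  roots -0.3179, 0.3349;  negative root z = -0.3179
x = -0.0358, y = 0.0000

(-0.0358, 0.0000, -0.3179)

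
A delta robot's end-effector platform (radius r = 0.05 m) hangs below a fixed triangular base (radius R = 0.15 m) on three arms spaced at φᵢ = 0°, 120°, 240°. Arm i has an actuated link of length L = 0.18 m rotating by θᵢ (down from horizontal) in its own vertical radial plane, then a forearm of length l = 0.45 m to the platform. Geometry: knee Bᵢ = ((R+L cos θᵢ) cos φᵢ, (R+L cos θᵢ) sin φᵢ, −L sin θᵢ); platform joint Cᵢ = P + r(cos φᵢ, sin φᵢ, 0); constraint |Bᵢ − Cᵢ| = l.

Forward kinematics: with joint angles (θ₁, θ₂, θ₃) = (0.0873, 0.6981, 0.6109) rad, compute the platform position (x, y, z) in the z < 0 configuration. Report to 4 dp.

(0.1106, -0.0163, -0.4325)

centre 1 = (0.2793·cos0.0°, 0.2793·sin0.0°, -0.0157) = (0.2793, 0.0000, -0.0157)
centre 2 = (0.2379·cos120.0°, 0.2379·sin120.0°, -0.1157) = (-0.1189, 0.2060, -0.1157)
centre 3 = (0.2474·cos240.0°, 0.2474·sin240.0°, -0.1032) = (-0.1237, -0.2143, -0.1032)
eliminate P² terms by subtracting sphere 1 from 2 and 3
linear system: -0.7965x+0.4120y = -0.0083−-0.2000z; -0.8061x+-0.4286y = -0.0064−-0.1751z
det = 0.6735;  x = 0.0092+-0.2344z,  y = -0.0024+0.0323z
sphere 1 gives Az²+Bz+C=0 with A=1.0560, B=0.1579, C=-0.1293;  B²−4AC=0.5710;  roots -0.4325, 0.2830;  negative root z = -0.4325
x = 0.1106, y = -0.0163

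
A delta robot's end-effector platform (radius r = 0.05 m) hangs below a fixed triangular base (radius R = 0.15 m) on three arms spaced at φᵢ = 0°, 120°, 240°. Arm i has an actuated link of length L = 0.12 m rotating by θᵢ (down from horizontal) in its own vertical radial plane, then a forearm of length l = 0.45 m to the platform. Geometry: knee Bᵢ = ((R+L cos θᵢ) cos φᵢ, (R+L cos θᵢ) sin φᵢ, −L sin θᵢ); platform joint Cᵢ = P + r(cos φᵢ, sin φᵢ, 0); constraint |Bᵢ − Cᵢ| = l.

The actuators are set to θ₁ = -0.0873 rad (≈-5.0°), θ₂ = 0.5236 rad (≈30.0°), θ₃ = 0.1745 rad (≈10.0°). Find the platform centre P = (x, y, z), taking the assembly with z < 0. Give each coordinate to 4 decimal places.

φ1=0.0°: virtual centre (0.2195, 0.0000, 0.0105), radius l
arm 2 at φ=120.0°: ρ2 = 0.2039;  S2 = (-0.1020, 0.1766, -0.0600)
S3 = (0.2182·cos240.0°, 0.2182·sin240.0°, -0.0208) = (-0.1091, -0.1889, -0.0208)
|S₂|²−|S₁|² = -0.0031;  |S₃|²−|S₁|² = -0.0003
linear system: -0.6430x+0.3532y = -0.0031−-0.1409z; -0.6573x+-0.3779y = -0.0003−-0.0626z
det = 0.4751;  x = 0.0027+-0.1586z,  y = -0.0040+0.1102z
sphere 1 gives Az²+Bz+C=0 with A=1.0373, B=0.0470, C=-0.1553;  B²−4AC=0.6468;  roots -0.4103, 0.3650;  negative root z = -0.4103
x = 0.0678, y = -0.0492

(0.0678, -0.0492, -0.4103)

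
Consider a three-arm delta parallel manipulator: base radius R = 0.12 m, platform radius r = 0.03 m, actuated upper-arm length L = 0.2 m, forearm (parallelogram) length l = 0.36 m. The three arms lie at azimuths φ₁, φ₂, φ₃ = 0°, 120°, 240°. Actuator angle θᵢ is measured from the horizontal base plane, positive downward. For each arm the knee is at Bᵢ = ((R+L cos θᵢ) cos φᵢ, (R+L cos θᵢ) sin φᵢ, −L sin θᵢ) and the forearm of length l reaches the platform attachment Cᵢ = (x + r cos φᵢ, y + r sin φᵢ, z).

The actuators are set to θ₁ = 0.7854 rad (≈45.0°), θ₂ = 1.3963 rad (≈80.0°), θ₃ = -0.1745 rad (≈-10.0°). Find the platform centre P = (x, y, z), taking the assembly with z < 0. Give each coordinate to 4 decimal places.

(0.0027, -0.2325, -0.2939)

φ1=0.0°: virtual centre (0.2314, 0.0000, -0.1414), radius l
O2 = (0.1247·cos120.0°, 0.1247·sin120.0°, -0.1970) = (-0.0624, 0.1080, -0.1970)
φ3=240.0°: virtual centre (-0.1435, -0.2485, 0.0347), radius l
|O₂|²−|O₁|² = -0.0192;  |O₃|²−|O₁|² = 0.0100
[-0.5876 0.2160 -0.1111]·P = -0.0192;  [-0.7498 -0.4970 0.3523]·P = 0.0100
det = 0.4540;  x = 0.0163+0.0460z,  y = -0.0447+0.6394z
quadratic in z: (1.4109)z²+(0.2059)z+(-0.0613)=0, √Δ=0.6233 → z ∈ {-0.2939, 0.1479}; z = -0.2939 (taking z<0)
x = 0.0027, y = -0.2325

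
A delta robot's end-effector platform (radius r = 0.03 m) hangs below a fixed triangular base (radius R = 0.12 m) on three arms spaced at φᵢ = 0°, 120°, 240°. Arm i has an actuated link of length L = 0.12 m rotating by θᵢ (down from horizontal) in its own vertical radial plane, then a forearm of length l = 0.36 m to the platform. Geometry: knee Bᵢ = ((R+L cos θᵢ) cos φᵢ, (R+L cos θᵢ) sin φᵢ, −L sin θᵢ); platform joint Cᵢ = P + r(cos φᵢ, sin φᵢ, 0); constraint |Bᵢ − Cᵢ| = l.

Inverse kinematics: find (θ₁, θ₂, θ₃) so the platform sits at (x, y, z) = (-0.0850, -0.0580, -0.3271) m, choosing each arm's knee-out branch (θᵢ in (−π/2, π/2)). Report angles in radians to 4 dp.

θ₁ = 0.7851, θ₂ = 0.4358, θ₃ = -0.0875

arm 1 (φ=0.0°): x'=-0.0850, y'=-0.0580
  A cos θ + B sin θ = C:  0.1750·cos θ + -0.3271·sin θ = -0.1074
  θ1 = atan2(B,A) + arccos(C/0.3710) = 0.7851
rotate P by −φ2: (-0.0077, 0.1026, -0.3271)
  e−x'=0.0977;  (l²−L²−(e−x')²−y'²−z²)/2L = -0.0495
  γ=atan2(-0.3271,0.0977)=-1.2805;  ψ=arccos(-0.1449)=1.7162;  θ2=γ+ψ≈0.4358
φ3=240.0° → target in arm frame (0.0927, -0.0446)
  A=-0.0027, B=-0.3271, C=(l²−L²−A²−y'²−z²)/(2L)=0.0259
  √(A²+B²)=0.3271;  θ3 = -1.5791+1.4916 ≈ -0.0875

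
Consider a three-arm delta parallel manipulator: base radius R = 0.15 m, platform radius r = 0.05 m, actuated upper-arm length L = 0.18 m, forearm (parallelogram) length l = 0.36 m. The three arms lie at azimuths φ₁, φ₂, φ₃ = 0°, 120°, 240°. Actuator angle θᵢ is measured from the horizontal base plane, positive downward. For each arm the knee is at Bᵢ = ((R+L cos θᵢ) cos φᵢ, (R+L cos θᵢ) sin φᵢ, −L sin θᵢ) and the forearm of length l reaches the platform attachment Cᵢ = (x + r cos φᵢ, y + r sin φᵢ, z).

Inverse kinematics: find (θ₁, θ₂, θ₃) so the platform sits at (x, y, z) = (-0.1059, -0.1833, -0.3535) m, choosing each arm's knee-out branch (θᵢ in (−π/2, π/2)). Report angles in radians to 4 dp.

θ₁ = 1.3092, θ₂ = 1.3089, θ₃ = 0.0002

rotate P by −φ1: (-0.1059, -0.1833, -0.3535)
  A=0.2059, B=-0.3535, C=(l²−L²−A²−y'²−z²)/(2L)=-0.2882
  γ=atan2(-0.3535,0.2059)=-1.0434;  ψ=arccos(-0.7045)=2.3525;  θ1=γ+ψ≈1.3092
rotate P by −φ2: (-0.1058, 0.1834, -0.3535)
  A=0.2058, B=-0.3535, C=(l²−L²−A²−y'²−z²)/(2L)=-0.2882
  θ2 = atan2(B,A) + arccos(C/0.4090) = 1.3089
φ3=240.0° → target in arm frame (0.2117, -0.0001)
  A cos θ + B sin θ = C:  -0.1117·cos θ + -0.3535·sin θ = -0.1118
  θ3 = atan2(B,A) + arccos(C/0.3707) = 0.0002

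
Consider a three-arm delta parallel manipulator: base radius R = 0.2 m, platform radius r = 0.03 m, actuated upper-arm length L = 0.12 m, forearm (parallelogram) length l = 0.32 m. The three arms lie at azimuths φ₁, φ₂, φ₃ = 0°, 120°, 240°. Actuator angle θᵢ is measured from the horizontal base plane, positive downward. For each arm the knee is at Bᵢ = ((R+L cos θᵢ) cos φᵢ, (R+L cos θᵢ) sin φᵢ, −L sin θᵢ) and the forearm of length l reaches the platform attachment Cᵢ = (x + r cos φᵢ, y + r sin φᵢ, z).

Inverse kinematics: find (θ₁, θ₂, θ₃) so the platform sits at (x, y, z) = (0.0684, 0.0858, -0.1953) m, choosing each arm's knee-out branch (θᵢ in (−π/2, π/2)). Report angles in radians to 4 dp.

φ1=0.0° → target in arm frame (0.0684, 0.0858)
  A cos θ + B sin θ = C:  0.1016·cos θ + -0.1953·sin θ = 0.1341
  √(A²+B²)=0.2201;  θ1 = -1.0911+0.9161 ≈ -0.1750
φ2=120.0° → target in arm frame (0.0401, -0.1021)
  A=0.1299, B=-0.1953, C=(l²−L²−A²−y'²−z²)/(2L)=0.0940
  √(A²+B²)=0.2346;  θ2 = -0.9839+1.1586 ≈ 0.1747
φ3=240.0° → target in arm frame (-0.1085, 0.0163)
  A cos θ + B sin θ = C:  0.2785·cos θ + -0.1953·sin θ = -0.1166
  √(A²+B²)=0.3402;  θ3 = -0.6116+1.9205 ≈ 1.3090

θ₁ = -0.1750, θ₂ = 0.1747, θ₃ = 1.3090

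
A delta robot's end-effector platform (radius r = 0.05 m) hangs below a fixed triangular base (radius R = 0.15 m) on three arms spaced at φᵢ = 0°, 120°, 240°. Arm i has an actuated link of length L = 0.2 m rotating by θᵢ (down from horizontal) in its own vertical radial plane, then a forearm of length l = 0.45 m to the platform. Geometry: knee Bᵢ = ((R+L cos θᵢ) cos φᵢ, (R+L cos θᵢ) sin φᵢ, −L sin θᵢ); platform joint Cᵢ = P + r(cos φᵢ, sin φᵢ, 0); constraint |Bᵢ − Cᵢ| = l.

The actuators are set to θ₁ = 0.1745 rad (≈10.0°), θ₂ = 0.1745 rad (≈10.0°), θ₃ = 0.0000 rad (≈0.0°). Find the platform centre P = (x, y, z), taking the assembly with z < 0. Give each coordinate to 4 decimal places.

(-0.0142, -0.0246, -0.3588)

S1 = (0.2970·cos0.0°, 0.2970·sin0.0°, -0.0347) = (0.2970, 0.0000, -0.0347)
arm 2 at φ=120.0°: e+L cos θ2 = 0.2970;  S2 = (-0.1485, 0.2572, -0.0347)
arm 3 at φ=240.0°: e+L cos θ3 = 0.3000;  S3 = (-0.1500, -0.2598, 0.0000)
subtract pairs → two planes through P
[-0.8909 0.5144 0.0000]·P = 0.0000;  [-0.8939 -0.5196 0.0694]·P = 0.0006
det = 0.9227;  x = -0.0003+0.0387z,  y = -0.0006+0.0671z
quadratic in z: (1.0060)z²+(0.0463)z+(-0.1129)=0, √Δ=0.6756 → z ∈ {-0.3588, 0.3128}; z = -0.3588 (taking z<0)
x = -0.0142, y = -0.0246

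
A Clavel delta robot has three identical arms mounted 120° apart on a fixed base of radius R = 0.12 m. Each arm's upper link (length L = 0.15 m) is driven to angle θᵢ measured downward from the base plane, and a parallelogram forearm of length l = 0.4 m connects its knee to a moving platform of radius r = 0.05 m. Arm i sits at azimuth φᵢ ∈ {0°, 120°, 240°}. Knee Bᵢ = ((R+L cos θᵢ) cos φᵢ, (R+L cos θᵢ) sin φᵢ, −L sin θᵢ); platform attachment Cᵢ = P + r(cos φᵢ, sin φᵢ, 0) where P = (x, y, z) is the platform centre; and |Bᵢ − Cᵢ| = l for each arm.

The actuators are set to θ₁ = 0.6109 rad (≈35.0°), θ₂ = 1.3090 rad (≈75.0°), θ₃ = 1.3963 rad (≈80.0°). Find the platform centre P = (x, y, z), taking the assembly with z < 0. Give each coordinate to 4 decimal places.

arm 1 at φ=0.0°: e+L cos θ1 = 0.1929;  O1 = (0.1929, 0.0000, -0.0860)
arm 2 at φ=120.0°: e+L cos θ2 = 0.1088;  O2 = (-0.0544, 0.0942, -0.1449)
arm 3 at φ=240.0°: e+L cos θ3 = 0.0960;  O3 = (-0.0480, -0.0832, -0.1477)
eliminate P² terms by subtracting sphere 1 from 2 and 3
plane₁₂: -0.4946x+0.1885y+-0.1177z = -0.0118
Cramer: x(z) = 0.0261-0.2475z;  y(z) = 0.0060-0.0249z
quadratic in z: (1.0619)z²+(0.2543)z+(-0.1247)=0, √Δ=0.7710 → z ∈ {-0.4828, 0.2433}; z = -0.4828 (taking z<0)
x = 0.1456, y = 0.0180

(0.1456, 0.0180, -0.4828)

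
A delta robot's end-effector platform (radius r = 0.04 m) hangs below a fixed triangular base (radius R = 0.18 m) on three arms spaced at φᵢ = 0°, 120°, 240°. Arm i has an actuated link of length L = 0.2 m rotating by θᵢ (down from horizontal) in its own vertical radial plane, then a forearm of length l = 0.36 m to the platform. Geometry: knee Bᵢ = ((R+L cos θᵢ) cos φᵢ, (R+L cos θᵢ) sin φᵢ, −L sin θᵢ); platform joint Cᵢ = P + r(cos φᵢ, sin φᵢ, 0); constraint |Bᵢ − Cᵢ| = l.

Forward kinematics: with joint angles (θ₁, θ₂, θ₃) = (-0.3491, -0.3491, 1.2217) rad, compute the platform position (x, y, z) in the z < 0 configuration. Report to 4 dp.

(0.0749, 0.1298, -0.1524)

arm 1 at φ=0.0°: ρ1 = 0.3279;  centre 1 = (0.3279, 0.0000, 0.0684)
φ2=120.0°: virtual centre (-0.1640, 0.2840, 0.0684), radius l
arm 3 at φ=240.0°: ρ3 = 0.2084;  centre 3 = (-0.1042, -0.1805, -0.1879)
subtract pairs → two planes through P
plane₁₂: -0.9838x+0.5680y+0.0000z = 0.0000
det = 0.8460;  x = 0.0225+-0.3442z,  y = 0.0389+-0.5962z
into |P−centre ₁|² = l²: 1.4739z² + 0.0271z + -0.0301 = 0;  Δ = 0.1782;  z = -0.1524 or 0.1340 → z<0 root = -0.1524
x = 0.0749, y = 0.1298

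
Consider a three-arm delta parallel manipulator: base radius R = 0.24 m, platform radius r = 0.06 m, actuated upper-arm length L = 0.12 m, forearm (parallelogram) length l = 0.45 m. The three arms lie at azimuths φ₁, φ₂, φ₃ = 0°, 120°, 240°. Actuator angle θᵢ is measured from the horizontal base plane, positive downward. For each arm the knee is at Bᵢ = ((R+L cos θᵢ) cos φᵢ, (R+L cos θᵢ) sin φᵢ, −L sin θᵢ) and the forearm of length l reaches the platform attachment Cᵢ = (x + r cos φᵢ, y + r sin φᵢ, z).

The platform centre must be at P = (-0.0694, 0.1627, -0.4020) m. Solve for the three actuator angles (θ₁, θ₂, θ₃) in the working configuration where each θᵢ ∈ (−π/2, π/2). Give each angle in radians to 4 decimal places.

θ₁ = 1.1348, θ₂ = -0.2622, θ₃ = 1.3091

rotate P by −φ1: (-0.0694, 0.1627, -0.4020)
  A=0.2494, B=-0.4020, C=(l²−L²−A²−y'²−z²)/(2L)=-0.2591
  √(A²+B²)=0.4731;  θ1 = -1.0155+2.1503 ≈ 1.1348
rotate P by −φ2: (0.1756, -0.0212, -0.4020)
  e−x'=0.0044;  (l²−L²−(e−x')²−y'²−z²)/2L = 0.1084
  θ2 = atan2(B,A) + arccos(C/0.4020) = -0.2622
rotate P by −φ3: (-0.1062, -0.1415, -0.4020)
  A=0.2862, B=-0.4020, C=(l²−L²−A²−y'²−z²)/(2L)=-0.3143
  θ3 = atan2(B,A) + arccos(C/0.4935) = 1.3091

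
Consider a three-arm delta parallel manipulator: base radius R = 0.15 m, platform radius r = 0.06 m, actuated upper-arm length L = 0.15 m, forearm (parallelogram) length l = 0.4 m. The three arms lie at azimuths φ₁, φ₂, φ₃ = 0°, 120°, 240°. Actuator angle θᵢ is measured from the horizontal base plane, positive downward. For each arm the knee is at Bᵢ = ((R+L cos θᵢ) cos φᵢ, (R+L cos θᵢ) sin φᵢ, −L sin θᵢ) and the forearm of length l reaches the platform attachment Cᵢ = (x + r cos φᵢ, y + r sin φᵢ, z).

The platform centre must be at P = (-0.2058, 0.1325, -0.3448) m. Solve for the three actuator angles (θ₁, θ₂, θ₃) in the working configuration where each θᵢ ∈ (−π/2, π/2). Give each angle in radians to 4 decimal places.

θ₁ = 1.3961, θ₂ = -0.2618, θ₃ = 0.7853

rotate P by −φ1: (-0.2058, 0.1325, -0.3448)
  A=0.2958, B=-0.3448, C=(l²−L²−A²−y'²−z²)/(2L)=-0.2881
  γ=atan2(-0.3448,0.2958)=-0.8617;  ψ=arccos(-0.6342)=2.2578;  θ1=γ+ψ≈1.3961
arm 2 (φ=120.0°): x'=0.2176, y'=0.1120
  A cos θ + B sin θ = C:  -0.1276·cos θ + -0.3448·sin θ = -0.0341
  √(A²+B²)=0.3677;  θ2 = -1.9254+1.6636 ≈ -0.2618
rotate P by −φ3: (-0.0118, -0.2445, -0.3448)
  e−x'=0.1018;  (l²−L²−(e−x')²−y'²−z²)/2L = -0.1718
  γ=atan2(-0.3448,0.1018)=-1.2836;  ψ=arccos(-0.4778)=2.0689;  θ3=γ+ψ≈0.7853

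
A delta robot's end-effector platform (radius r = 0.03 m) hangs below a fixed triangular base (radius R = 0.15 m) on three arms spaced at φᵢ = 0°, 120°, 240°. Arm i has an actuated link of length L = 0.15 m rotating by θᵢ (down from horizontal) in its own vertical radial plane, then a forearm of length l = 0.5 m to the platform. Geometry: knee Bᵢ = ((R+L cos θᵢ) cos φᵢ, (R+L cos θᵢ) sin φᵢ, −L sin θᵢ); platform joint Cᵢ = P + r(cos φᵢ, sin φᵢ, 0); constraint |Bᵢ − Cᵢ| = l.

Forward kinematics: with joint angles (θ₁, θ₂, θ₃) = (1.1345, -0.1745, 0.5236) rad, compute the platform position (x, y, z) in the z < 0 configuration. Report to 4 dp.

(-0.1882, 0.1034, -0.4541)

arm 1 at φ=0.0°: (R−r)+L cos θ1 = 0.1834;  S1 = (0.1834, 0.0000, -0.1359)
arm 2 at φ=120.0°: (R−r)+L cos θ2 = 0.2677;  S2 = (-0.1339, 0.2319, 0.0260)
φ3=240.0°: virtual centre (-0.1250, -0.2164, -0.0750), radius l
|S₂|²−|S₁|² = 0.0202;  |S₃|²−|S₁|² = 0.0160
linear system: -0.6345x+0.4637y = 0.0202−0.3240z; -0.6167x+-0.4328y = 0.0160−0.1219z
Cramer: x(z) = -0.0288+0.3510z;  y(z) = 0.0042-0.2184z
into |P−S₁|² = l²: 1.1709z² + 0.1211z + -0.1865 = 0;  Δ = 0.8880;  z = -0.4541 or 0.3507 → z<0 root = -0.4541
x = -0.1882, y = 0.1034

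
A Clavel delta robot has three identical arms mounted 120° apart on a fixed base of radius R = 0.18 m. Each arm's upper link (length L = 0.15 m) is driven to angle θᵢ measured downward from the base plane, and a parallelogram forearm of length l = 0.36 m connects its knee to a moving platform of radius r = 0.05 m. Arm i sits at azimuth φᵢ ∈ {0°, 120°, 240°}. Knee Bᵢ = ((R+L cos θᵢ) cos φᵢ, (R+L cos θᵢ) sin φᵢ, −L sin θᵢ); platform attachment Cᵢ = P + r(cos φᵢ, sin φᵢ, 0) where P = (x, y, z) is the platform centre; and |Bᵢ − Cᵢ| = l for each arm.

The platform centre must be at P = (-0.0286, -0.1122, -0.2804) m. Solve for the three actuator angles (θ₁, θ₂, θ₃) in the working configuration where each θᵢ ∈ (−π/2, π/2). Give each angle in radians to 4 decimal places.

θ₁ = 0.6108, θ₂ = 0.8725, θ₃ = -0.2619

arm 1 (φ=0.0°): x'=-0.0286, y'=-0.1122
  A=0.1586, B=-0.2804, C=(l²−L²−A²−y'²−z²)/(2L)=-0.0309
  √(A²+B²)=0.3221;  θ1 = -1.0560+1.6668 ≈ 0.6108
φ2=120.0° → target in arm frame (-0.0829, 0.0809)
  e−x'=0.2129;  (l²−L²−(e−x')²−y'²−z²)/2L = -0.0779
  θ2 = atan2(B,A) + arccos(C/0.3520) = 0.8725
φ3=240.0° → target in arm frame (0.1115, 0.0313)
  A cos θ + B sin θ = C:  0.0185·cos θ + -0.2804·sin θ = 0.0905
  √(A²+B²)=0.2810;  θ3 = -1.5048+1.2429 ≈ -0.2619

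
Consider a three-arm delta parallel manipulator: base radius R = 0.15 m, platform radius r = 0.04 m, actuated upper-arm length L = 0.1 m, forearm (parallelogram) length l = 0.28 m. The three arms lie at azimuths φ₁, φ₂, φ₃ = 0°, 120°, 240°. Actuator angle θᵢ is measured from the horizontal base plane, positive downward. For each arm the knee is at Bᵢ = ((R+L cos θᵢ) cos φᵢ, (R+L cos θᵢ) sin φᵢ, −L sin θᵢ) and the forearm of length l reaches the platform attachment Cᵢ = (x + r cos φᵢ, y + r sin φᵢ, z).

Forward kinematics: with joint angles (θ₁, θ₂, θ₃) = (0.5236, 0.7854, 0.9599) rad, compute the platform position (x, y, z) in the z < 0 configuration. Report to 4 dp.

(0.0349, 0.0160, -0.2780)

φ1=0.0°: virtual centre (0.1966, 0.0000, -0.0500), radius l
arm 2 at φ=120.0°: ρ2 = 0.1807;  S2 = (-0.0904, 0.1565, -0.0707)
S3 = (0.1674·cos240.0°, 0.1674·sin240.0°, -0.0819) = (-0.0837, -0.1449, -0.0819)
|S₂|²−|S₁|² = -0.0035;  |S₃|²−|S₁|² = -0.0064
[-0.5739 0.3130 -0.0414]·P = -0.0035;  [-0.5606 -0.2899 -0.0638]·P = -0.0064
det = 0.3418;  x = 0.0089+-0.0936z,  y = 0.0051+-0.0392z
sphere 1 gives Az²+Bz+C=0 with A=1.0103, B=0.1347, C=-0.0406;  B²−4AC=0.1823;  roots -0.2780, 0.1446;  negative root z = -0.2780
x = 0.0349, y = 0.0160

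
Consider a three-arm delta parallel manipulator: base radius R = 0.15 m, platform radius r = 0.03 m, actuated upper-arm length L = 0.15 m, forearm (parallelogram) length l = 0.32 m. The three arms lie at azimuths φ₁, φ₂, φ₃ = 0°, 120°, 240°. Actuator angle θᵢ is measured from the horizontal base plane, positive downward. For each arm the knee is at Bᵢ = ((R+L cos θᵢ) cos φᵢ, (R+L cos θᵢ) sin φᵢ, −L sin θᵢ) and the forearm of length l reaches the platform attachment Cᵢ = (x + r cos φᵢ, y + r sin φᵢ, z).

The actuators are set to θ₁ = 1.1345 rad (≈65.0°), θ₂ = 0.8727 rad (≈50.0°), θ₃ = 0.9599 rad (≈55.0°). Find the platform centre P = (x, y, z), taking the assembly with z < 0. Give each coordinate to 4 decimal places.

(-0.0333, 0.0110, -0.3712)

φ1=0.0°: virtual centre (0.1834, 0.0000, -0.1359), radius l
φ2=120.0°: virtual centre (-0.1082, 0.1874, -0.1149), radius l
φ3=240.0°: virtual centre (-0.1030, -0.1784, -0.1229), radius l
subtract pairs → two planes through P
plane₁₂: -0.5832x+0.3748y+0.0421z = 0.0079
det = 0.4228;  x = -0.0115+0.0587z,  y = 0.0032+-0.0209z
quadratic in z: (1.0039)z²+(0.2489)z+(-0.0459)=0, √Δ=0.4963 → z ∈ {-0.3712, 0.1232}; z = -0.3712 (taking z<0)
x = -0.0333, y = 0.0110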